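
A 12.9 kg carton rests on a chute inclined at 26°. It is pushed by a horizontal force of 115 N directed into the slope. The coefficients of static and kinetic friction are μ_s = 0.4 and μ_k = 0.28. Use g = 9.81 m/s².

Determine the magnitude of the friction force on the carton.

f ≈ 47.9 N (down the incline)

The horizontal push has a component P sin θ into the surface, so N = m g cos θ + P sin θ = 113.7 + 50.41 = 164.2 N.
Parallel to the incline: P cos θ − m g sin θ = 103.4 − 55.48 = 47.89 N; the friction needed to balance this is 47.89 N acting down the slope.
Maximum static friction: μ_s N = 0.4 × 164.2 = 65.66 N.
|f_req| = 47.89 ≤ 65.66 N → the carton is in equilibrium; friction equals the required value.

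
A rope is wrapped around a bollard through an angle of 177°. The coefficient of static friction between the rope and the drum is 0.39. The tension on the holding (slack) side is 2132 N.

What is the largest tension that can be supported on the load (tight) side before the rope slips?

At impending slip the capstan equation gives T₂/T₁ = e^{μβ} with β in radians.
β = 177° × π/180 = 3.089 rad.
e^{μβ} = e^{0.39×3.089} = 3.336.
T₂ = T₁ · e^{μβ} = 2132 × 3.336 = 7110 N.

T_max ≈ 7110 N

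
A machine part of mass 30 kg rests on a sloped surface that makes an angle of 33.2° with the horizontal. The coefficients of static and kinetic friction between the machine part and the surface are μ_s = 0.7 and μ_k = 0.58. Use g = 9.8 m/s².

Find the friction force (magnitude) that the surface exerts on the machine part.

Perpendicular to the surface, N = m g cos θ = 30·9.8·cos 33.2° = 246 N.
Along the slope the weight component is m g sin θ = 161 N; friction must supply exactly this, acting up-slope.
The static-friction ceiling is μ_s N = 0.7 × 246 = 172.2 N.
Since |161| ≤ 172.2 N, the machine part remains in static equilibrium and friction takes exactly the required value.

f ≈ 161 N (up the incline)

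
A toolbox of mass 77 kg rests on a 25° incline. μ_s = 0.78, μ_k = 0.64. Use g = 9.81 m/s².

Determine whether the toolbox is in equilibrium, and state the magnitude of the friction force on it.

N = m g cos θ = 685 N.
Down-slope weight component: m g sin θ = 319 N.
μ_s N = 534 N.
319 ≤ 534 N, so it stays put; friction = 319 N.

f ≈ 319 N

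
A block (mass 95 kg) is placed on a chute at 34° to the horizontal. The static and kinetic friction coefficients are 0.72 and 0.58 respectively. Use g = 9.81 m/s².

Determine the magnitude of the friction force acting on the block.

Perpendicular to the surface, N = m g cos θ = 95·9.81·cos 34° = 772.6 N.
For equilibrium along the incline, friction must balance the weight component: f = m g sin θ = 521.1 N up the slope.
The static-friction ceiling is μ_s N = 0.72 × 772.6 = 556.3 N.
Since |521.1| ≤ 556.3 N, static friction is sufficient; f equals the required value, not μ_s N.

f ≈ 521 N (up the incline)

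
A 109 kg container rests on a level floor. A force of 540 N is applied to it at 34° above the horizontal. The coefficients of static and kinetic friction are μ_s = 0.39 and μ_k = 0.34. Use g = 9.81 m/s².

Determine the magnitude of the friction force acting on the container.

The vertical component of P reduces the normal force: N = m g − P sin α = 1069 − 302 = 767.3 N.
For equilibrium, f = P cos α = 540×cos 34° = 447.7 N.
The static-friction limit is μ_s N = 299.3 N.
The required friction exceeds μ_s N, so the container moves and f = μ_k N = 261 N.

f ≈ 261 N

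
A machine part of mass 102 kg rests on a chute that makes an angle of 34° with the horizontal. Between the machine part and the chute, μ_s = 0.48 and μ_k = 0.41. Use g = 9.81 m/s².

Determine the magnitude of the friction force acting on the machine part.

Perpendicular to the surface, N = m g cos θ = 102·9.81·cos 34° = 829.6 N.
Along the slope the weight component is m g sin θ = 559.5 N; friction must supply exactly this, acting up-slope.
The static-friction ceiling is μ_s N = 0.48 × 829.6 = 398.2 N.
|559.5| exceeds 398.2 N, so the machine part slips down-slope; friction is kinetic, f = μ_k N = 0.41×829.6 = 340 N.

f ≈ 340 N (up the incline)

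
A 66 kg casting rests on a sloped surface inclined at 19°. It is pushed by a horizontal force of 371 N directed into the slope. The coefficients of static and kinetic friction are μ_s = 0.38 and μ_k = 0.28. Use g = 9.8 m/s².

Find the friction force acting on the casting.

f ≈ 140 N (down the incline)

Normal direction: N = m g cos θ + P sin θ = 732.3 N.
Along the incline, the net driving force (taking up-slope positive) is P cos θ − m g sin θ = 350.8 − 210.6 = 140.2 N, so equilibrium requires friction f = -140.2 N (down-slope).
Maximum static friction: μ_s N = 0.38 × 732.3 = 278.3 N.
Since 140.2 N is within the 278.3 N limit, the casting stays put and friction is exactly 140 N.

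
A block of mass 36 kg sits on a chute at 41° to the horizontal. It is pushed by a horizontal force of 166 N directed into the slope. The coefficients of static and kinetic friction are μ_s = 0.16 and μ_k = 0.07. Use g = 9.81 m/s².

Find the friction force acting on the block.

Resolve perpendicular to the incline: N = m g cos θ + P sin θ = 36×9.81×cos 41° + 166×sin 41° = 375.4 N.
Along the incline, the net driving force (taking up-slope positive) is P cos θ − m g sin θ = 125.3 − 231.7 = -106.4 N, so equilibrium requires friction f = 106.4 N (up-slope).
Maximum static friction: μ_s N = 0.16 × 375.4 = 60.07 N.
|f_req| = 106.4 > 60.07 N → the block slides down the incline; f = μ_k N = 0.07 × 375.4 = 26.3 N.

f ≈ 26.3 N (up the incline)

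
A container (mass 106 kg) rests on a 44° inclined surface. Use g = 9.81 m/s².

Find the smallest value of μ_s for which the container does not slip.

At the slip threshold m g sin θ = μ_s m g cos θ, so μ_s,min = tan θ.
μ_s,min = tan 44° = 0.966.

μ_s,min ≈ 0.966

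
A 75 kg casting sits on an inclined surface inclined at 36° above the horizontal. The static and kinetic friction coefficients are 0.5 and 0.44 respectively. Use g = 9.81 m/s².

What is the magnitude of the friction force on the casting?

The normal reaction is N = m g cos θ = 595.2 N.
For equilibrium along the incline, friction must balance the weight component: f = m g sin θ = 432.5 N up the slope.
The static-friction ceiling is μ_s N = 0.5 × 595.2 = 297.6 N.
Since |432.5| > 297.6 N, static friction cannot hold it; the casting slides down the incline and kinetic friction applies: f = μ_k N = 0.44 × 595.2 = 262 N.

f ≈ 262 N (up the incline)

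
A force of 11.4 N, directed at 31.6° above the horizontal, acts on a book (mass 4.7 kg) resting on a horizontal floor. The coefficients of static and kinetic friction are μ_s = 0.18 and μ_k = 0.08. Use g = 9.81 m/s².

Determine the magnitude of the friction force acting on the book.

The vertical component of P reduces the normal force: N = m g − P sin α = 46.11 − 5.973 = 40.13 N.
For equilibrium, f = P cos α = 11.4×cos 31.6° = 9.71 N.
The static-friction limit is μ_s N = 7.224 N.
The required friction exceeds μ_s N, so the book moves and f = μ_k N = 3.21 N.

f ≈ 3.21 N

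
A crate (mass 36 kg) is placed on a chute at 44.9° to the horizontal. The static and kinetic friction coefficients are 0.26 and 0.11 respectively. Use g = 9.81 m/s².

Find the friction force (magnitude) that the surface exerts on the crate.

Normal force: N = m g cos θ = 36 × 9.81 × cos 44.9° = 250.2 N.
Along the slope the weight component is m g sin θ = 249.3 N; friction must supply exactly this, acting up-slope.
The static-friction ceiling is μ_s N = 0.26 × 250.2 = 65.04 N.
|249.3| exceeds 65.04 N, so the crate slips down-slope; friction is kinetic, f = μ_k N = 0.11×250.2 = 27.5 N.

f ≈ 27.5 N (up the incline)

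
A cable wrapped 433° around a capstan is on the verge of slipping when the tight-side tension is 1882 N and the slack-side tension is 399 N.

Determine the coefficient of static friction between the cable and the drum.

T₂/T₁ = e^{μβ} → μ = ln(T₂/T₁)/β.
β = 433° = 7.557 rad.
μ = ln(1882/399)/7.557 = ln(4.717)/7.557 = 0.205.

μ ≈ 0.205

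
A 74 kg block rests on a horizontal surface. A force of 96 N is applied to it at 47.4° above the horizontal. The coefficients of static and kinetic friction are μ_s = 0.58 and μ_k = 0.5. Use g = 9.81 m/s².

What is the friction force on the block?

The vertical component of P reduces the normal force: N = m g − P sin α = 725.9 − 70.67 = 655.3 N.
Horizontally, friction must balance P cos α = 64.98 N.
The static-friction limit is μ_s N = 380.1 N.
64.98 ≤ 380.1 N → static; friction equals the required 65 N.

f ≈ 65 N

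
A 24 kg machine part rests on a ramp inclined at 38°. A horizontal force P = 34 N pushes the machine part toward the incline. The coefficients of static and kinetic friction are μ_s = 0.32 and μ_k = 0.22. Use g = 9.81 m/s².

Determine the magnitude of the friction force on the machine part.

f ≈ 45.4 N (up the incline)

The horizontal push has a component P sin θ into the surface, so N = m g cos θ + P sin θ = 185.5 + 20.93 = 206.5 N.
Along the incline, the net driving force (taking up-slope positive) is P cos θ − m g sin θ = 26.79 − 145 = -118.2 N, so equilibrium requires friction f = 118.2 N (up-slope).
The limit of static friction is μ_s N = 66.07 N.
|f_req| = 118.2 > 66.07 N → the machine part slides down the incline; f = μ_k N = 0.22 × 206.5 = 45.4 N.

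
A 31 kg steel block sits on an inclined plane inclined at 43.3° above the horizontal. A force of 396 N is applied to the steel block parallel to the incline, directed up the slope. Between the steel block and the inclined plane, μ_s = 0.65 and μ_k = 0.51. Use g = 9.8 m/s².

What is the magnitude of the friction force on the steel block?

The normal reaction is N = m g cos θ = 221.1 N.
For equilibrium along the incline the friction force must supply f = m g sin θ − P = 208.4 − 396 = -187.6 N (positive meaning up-slope).
Maximum static friction available: μ_s N = 0.65 × 221.1 = 143.7 N.
|-187.6| exceeds 143.7 N, so the steel block slips up-slope; friction is kinetic, f = μ_k N = 0.51×221.1 = 113 N.

f ≈ 113 N (down the incline)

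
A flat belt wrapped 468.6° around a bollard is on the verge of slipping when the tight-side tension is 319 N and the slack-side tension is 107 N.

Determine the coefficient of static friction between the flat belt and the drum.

T₂/T₁ = e^{μβ} → μ = ln(T₂/T₁)/β.
β = 468.6° = 8.179 rad.
μ = ln(319/107)/8.179 = ln(2.981)/8.179 = 0.134.

μ ≈ 0.134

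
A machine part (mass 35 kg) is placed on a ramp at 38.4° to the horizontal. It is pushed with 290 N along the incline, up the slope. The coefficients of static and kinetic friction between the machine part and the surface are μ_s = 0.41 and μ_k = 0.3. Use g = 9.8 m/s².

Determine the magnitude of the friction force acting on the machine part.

f ≈ 76.9 N (down the incline)

The normal reaction is N = m g cos θ = 268.8 N.
Parallel to the incline, ΣF = 0 gives f = m g sin θ − P = 213.1 − 290 = -76.95 N (up-slope positive).
Static friction can supply at most μ_s N = 110.2 N.
Since |-76.95| ≤ 110.2 N, no slip — friction simply equals what equilibrium demands.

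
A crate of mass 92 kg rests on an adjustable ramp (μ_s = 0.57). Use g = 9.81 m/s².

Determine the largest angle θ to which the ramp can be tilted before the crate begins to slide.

At the slip threshold, m g sin θ = μ_s · m g cos θ, so tan θ = μ_s.
θ_max = arctan(0.57) = 29.7°.

θ_max ≈ 29.7°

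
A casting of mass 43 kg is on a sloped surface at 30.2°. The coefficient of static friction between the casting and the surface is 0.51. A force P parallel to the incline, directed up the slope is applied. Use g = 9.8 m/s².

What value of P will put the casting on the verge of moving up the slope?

P ≈ 398 N

At impending motion up the slope, friction acts down-slope at its limit: f = μ_s N.
P is parallel to the surface, so N = m g cos θ = 364 N.
Along the incline: P = m g sin θ + μ_s N = 212 + 0.51×364 = 398 N.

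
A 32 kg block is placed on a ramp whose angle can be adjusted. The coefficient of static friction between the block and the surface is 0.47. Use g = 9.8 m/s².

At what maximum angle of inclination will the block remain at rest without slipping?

At the slip threshold, m g sin θ = μ_s · m g cos θ, so tan θ = μ_s.
θ_max = arctan(0.47) = 25.2°.

θ_max ≈ 25.2°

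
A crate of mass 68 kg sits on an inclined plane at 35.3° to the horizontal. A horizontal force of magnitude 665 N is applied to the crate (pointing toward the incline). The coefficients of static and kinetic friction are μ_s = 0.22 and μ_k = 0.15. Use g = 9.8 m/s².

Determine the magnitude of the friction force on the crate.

Normal direction: N = m g cos θ + P sin θ = 928.1 N.
Parallel to the incline: P cos θ − m g sin θ = 542.7 − 385.1 = 157.6 N; the friction needed to balance this is 157.6 N acting down the slope.
The limit of static friction is μ_s N = 204.2 N.
Since 157.6 N is within the 204.2 N limit, the crate stays put and friction is exactly 158 N.

f ≈ 158 N (down the incline)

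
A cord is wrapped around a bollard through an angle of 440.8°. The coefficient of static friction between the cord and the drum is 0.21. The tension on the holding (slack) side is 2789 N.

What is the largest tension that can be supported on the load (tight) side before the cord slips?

T_max ≈ 14000 N

At impending slip the capstan equation gives T₂/T₁ = e^{μβ} with β in radians.
β = 440.8° × π/180 = 7.693 rad.
e^{μβ} = e^{0.21×7.693} = 5.031.
T₂ = T₁ · e^{μβ} = 2789 × 5.031 = 14000 N.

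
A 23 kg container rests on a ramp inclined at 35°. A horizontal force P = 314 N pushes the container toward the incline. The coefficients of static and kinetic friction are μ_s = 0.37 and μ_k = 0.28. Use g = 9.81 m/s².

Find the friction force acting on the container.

The horizontal push has a component P sin θ into the surface, so N = m g cos θ + P sin θ = 184.8 + 180.1 = 364.9 N.
Along the incline, the net driving force (taking up-slope positive) is P cos θ − m g sin θ = 257.2 − 129.4 = 127.8 N, so equilibrium requires friction f = -127.8 N (down-slope).
The limit of static friction is μ_s N = 135 N.
Since 127.8 N is within the 135 N limit, the container stays put and friction is exactly 128 N.

f ≈ 128 N (down the incline)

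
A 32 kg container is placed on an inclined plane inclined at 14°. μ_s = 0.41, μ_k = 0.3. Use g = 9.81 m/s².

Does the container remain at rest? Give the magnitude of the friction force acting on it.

f ≈ 75.9 N

N = m g cos θ = 305 N.
Down-slope weight component: m g sin θ = 75.9 N.
μ_s N = 125 N.
75.9 ≤ 125 N, so it stays put; friction = 75.9 N.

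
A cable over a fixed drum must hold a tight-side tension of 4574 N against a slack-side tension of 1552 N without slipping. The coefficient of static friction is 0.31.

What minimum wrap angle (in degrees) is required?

T₂/T₁ = e^{μβ} → β = ln(T₂/T₁)/μ.
β = ln(4574/1552)/0.31 = 1.081/0.31 = 3.487 rad.
In degrees: β = 3.487 × 180/π = 200°.

β_min ≈ 200°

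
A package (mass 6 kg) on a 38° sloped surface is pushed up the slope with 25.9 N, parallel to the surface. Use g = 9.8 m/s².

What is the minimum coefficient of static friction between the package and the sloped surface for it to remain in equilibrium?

N = m g cos θ = 46.34 N.
Friction must make up the shortfall along the incline: f = m g sin θ − P = 36.2 − 25.9 = 10.3 N.
At the threshold f = μ_s N, so μ_s,min = 10.3/46.34 = 0.222.

μ_s,min ≈ 0.222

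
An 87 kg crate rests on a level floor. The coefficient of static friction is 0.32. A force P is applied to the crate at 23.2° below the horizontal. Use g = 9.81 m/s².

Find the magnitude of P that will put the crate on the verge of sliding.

N = m g + P sin α (the push presses the crate into the level floor).
At impending slip, P cos α = μ_s N = μ_s (m g + P sin α).
Solving: P (cos α − μ_s sin α) = μ_s m g → P = 0.32×853/(cos 23.2° − 0.32 sin 23.2°) = 273/0.7931 = 344 N.

P ≈ 344 N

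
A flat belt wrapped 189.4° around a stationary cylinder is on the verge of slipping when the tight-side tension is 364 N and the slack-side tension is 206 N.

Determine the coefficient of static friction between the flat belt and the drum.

T₂/T₁ = e^{μβ} → μ = ln(T₂/T₁)/β.
β = 189.4° = 3.306 rad.
μ = ln(364/206)/3.306 = ln(1.767)/3.306 = 0.172.

μ ≈ 0.172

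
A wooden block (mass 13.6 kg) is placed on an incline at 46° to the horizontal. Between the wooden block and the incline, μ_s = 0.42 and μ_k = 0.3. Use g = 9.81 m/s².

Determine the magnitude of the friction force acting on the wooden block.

Normal force: N = m g cos θ = 13.6 × 9.81 × cos 46° = 92.68 N.
For equilibrium along the incline, friction must balance the weight component: f = m g sin θ = 95.97 N up the slope.
Maximum static friction available: μ_s N = 0.42 × 92.68 = 38.92 N.
|95.97| exceeds 38.92 N, so the wooden block slips down-slope; friction is kinetic, f = μ_k N = 0.3×92.68 = 27.8 N.

f ≈ 27.8 N (up the incline)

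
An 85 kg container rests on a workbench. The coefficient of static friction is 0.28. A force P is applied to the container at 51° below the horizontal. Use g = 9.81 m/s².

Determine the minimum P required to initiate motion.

N = m g + P sin α (the push presses the container into the workbench).
At impending slip, P cos α = μ_s N = μ_s (m g + P sin α).
Solving: P (cos α − μ_s sin α) = μ_s m g → P = 0.28×834/(cos 51° − 0.28 sin 51°) = 233/0.4117 = 567 N.

P ≈ 567 N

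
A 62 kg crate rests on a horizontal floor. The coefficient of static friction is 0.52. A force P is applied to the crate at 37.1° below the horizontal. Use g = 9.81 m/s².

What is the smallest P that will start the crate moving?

P ≈ 654 N

N = m g + P sin α (the push presses the crate into the horizontal floor).
At impending slip, P cos α = μ_s N = μ_s (m g + P sin α).
Solving: P (cos α − μ_s sin α) = μ_s m g → P = 0.52×608/(cos 37.1° − 0.52 sin 37.1°) = 316/0.4839 = 654 N.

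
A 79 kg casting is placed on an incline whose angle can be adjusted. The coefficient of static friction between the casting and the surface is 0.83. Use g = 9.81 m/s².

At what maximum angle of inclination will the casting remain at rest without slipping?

θ_max ≈ 39.7°

At the slip threshold, m g sin θ = μ_s · m g cos θ, so tan θ = μ_s.
θ_max = arctan(0.83) = 39.7°.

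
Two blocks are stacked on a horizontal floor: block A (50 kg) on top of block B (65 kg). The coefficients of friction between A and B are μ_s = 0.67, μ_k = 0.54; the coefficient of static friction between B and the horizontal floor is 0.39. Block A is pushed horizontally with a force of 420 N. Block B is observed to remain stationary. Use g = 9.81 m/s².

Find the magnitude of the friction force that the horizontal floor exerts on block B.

Normal force at the A–B interface: N₁ = m_A g = 490.5 N.
Maximum static friction on A from B: μ_s N₁ = 0.67×490.5 = 328.6 N.
P = 420 N exceeds that limit, so A slips over B and the interface friction becomes kinetic: f₁ = μ_k N₁ = 0.54×490.5 = 265 N.
By Newton's third law B feels 265 N forward from A. With B stationary, the floor's static friction on B balances it: f₂ = 265 N (well within μ_s(m_A+m_B)g = 440 N).

f ≈ 265 N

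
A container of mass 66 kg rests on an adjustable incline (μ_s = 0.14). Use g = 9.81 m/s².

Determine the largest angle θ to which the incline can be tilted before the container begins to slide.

At the slip threshold, m g sin θ = μ_s · m g cos θ, so tan θ = μ_s.
θ_max = arctan(0.14) = 7.97°.

θ_max ≈ 7.97°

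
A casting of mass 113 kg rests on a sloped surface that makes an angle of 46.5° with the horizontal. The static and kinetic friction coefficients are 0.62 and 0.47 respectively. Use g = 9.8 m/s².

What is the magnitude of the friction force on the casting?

Normal force: N = m g cos θ = 113 × 9.8 × cos 46.5° = 762.3 N.
For equilibrium along the incline, friction must balance the weight component: f = m g sin θ = 803.3 N up the slope.
Maximum static friction available: μ_s N = 0.62 × 762.3 = 472.6 N.
|803.3| exceeds 472.6 N, so the casting slips down-slope; friction is kinetic, f = μ_k N = 0.47×762.3 = 358 N.

f ≈ 358 N (up the incline)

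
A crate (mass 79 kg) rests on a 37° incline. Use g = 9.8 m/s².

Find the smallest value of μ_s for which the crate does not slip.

At the slip threshold m g sin θ = μ_s m g cos θ, so μ_s,min = tan θ.
μ_s,min = tan 37° = 0.754.

μ_s,min ≈ 0.754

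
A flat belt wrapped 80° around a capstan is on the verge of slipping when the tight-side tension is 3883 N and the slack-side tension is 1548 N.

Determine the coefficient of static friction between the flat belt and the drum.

T₂/T₁ = e^{μβ} → μ = ln(T₂/T₁)/β.
β = 80° = 1.396 rad.
μ = ln(3883/1548)/1.396 = ln(2.508)/1.396 = 0.659.

μ ≈ 0.659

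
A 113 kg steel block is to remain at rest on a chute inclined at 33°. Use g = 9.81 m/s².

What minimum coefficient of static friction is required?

μ_s,min ≈ 0.649

At the slip threshold m g sin θ = μ_s m g cos θ, so μ_s,min = tan θ.
μ_s,min = tan 33° = 0.649.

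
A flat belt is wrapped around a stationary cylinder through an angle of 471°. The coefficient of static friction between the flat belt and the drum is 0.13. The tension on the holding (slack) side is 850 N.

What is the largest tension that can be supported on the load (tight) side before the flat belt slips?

At impending slip the capstan equation gives T₂/T₁ = e^{μβ} with β in radians.
β = 471° × π/180 = 8.221 rad.
e^{μβ} = e^{0.13×8.221} = 2.911.
T₂ = T₁ · e^{μβ} = 850 × 2.911 = 2470 N.

T_max ≈ 2470 N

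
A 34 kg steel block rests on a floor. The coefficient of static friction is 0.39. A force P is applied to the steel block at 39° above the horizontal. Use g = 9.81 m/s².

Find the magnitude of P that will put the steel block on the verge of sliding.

N = m g − P sin α (the pull lifts the steel block).
At impending slip, P cos α = μ_s N = μ_s (m g − P sin α).
Solving: P (cos α + μ_s sin α) = μ_s m g → P = 0.39×334/(cos 39° + 0.39 sin 39°) = 130/1.023 = 127 N.

P ≈ 127 N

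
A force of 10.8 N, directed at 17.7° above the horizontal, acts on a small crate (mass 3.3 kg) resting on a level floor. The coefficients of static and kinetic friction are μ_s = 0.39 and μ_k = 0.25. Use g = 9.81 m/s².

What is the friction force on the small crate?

f ≈ 10.3 N

N = m g − P sin α = 32.37 − 10.8×sin 17.7° = 29.09 N.
The horizontal driving force is P cos α = 10.29 N, so equilibrium needs friction f = 10.29 N.
The static-friction limit is μ_s N = 11.34 N.
Since 10.29 N does not exceed the limit, the small crate stays at rest and f = 10.3 N.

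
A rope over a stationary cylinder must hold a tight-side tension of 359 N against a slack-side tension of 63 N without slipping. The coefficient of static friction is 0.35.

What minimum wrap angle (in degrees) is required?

T₂/T₁ = e^{μβ} → β = ln(T₂/T₁)/μ.
β = ln(359/63)/0.35 = 1.74/0.35 = 4.972 rad.
In degrees: β = 4.972 × 180/π = 285°.

β_min ≈ 285°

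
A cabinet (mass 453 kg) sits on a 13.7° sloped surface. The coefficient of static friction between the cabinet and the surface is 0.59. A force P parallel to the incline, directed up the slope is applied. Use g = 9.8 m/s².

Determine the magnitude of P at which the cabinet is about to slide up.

At impending motion up the slope, friction acts down-slope at its limit: f = μ_s N.
P is parallel to the surface, so N = m g cos θ = 4310 N.
Along the incline: P = m g sin θ + μ_s N = 1050 + 0.59×4310 = 3600 N.

P ≈ 3600 N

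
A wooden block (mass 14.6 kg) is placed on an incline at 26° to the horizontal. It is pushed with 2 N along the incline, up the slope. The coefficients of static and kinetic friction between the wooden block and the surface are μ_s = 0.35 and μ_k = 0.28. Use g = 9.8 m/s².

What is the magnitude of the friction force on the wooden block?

f ≈ 36 N (up the incline)

Normal force: N = m g cos θ = 14.6 × 9.8 × cos 26° = 128.6 N.
For equilibrium along the incline the friction force must supply f = m g sin θ − P = 62.72 − 2 = 60.72 N (positive meaning up-slope).
Maximum static friction available: μ_s N = 0.35 × 128.6 = 45.01 N.
Since |60.72| > 45.01 N, static friction cannot hold it; the wooden block slides down the incline and kinetic friction applies: f = μ_k N = 0.28 × 128.6 = 36 N.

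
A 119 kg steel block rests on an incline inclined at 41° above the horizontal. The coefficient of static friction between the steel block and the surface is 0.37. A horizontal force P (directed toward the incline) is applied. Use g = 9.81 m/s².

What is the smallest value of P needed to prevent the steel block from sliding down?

P_min ≈ 441 N

The steel block tends to slide down (tan θ > μ_s), so at the point of impending slip friction acts up-slope at its limit: f = μ_s N.
Perpendicular to the incline: N = m g cos θ + P sin θ.
Along the incline: P cos θ + μ_s N = m g sin θ, i.e. P cos θ + μ_s (m g cos θ + P sin θ) = m g sin θ.
Solving, P (cos θ + μ_s sin θ) = m g (sin θ − μ_s cos θ), so P = 1170×0.3768/0.9975 = 441 N.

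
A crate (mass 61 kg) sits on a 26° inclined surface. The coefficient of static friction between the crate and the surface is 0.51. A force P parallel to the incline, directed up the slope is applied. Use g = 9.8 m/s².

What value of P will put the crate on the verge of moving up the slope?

P ≈ 536 N

At impending motion up the slope, friction acts down-slope at its limit: f = μ_s N.
P is parallel to the surface, so N = m g cos θ = 537 N.
Along the incline: P = m g sin θ + μ_s N = 262 + 0.51×537 = 536 N.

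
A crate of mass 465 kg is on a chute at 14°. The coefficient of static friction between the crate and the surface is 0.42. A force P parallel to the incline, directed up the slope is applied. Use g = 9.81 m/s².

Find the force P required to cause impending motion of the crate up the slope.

At impending motion up the slope, friction acts down-slope at its limit: f = μ_s N.
P is parallel to the surface, so N = m g cos θ = 4430 N.
Along the incline: P = m g sin θ + μ_s N = 1100 + 0.42×4430 = 2960 N.

P ≈ 2960 N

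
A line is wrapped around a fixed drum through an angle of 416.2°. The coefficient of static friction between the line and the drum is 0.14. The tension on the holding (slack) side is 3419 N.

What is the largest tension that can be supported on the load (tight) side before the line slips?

T_max ≈ 9450 N

At impending slip the capstan equation gives T₂/T₁ = e^{μβ} with β in radians.
β = 416.2° × π/180 = 7.264 rad.
e^{μβ} = e^{0.14×7.264} = 2.765.
T₂ = T₁ · e^{μβ} = 3419 × 2.765 = 9450 N.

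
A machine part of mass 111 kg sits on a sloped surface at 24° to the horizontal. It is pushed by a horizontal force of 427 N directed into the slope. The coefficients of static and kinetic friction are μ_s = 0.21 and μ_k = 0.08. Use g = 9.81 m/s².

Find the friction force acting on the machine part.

Normal direction: N = m g cos θ + P sin θ = 1168 N.
Parallel to the incline: P cos θ − m g sin θ = 390.1 − 442.9 = -52.82 N; the friction needed to balance this is 52.82 N acting up the slope.
The limit of static friction is μ_s N = 245.4 N.
Since 52.82 N is within the 245.4 N limit, the machine part stays put and friction is exactly 52.8 N.

f ≈ 52.8 N (up the incline)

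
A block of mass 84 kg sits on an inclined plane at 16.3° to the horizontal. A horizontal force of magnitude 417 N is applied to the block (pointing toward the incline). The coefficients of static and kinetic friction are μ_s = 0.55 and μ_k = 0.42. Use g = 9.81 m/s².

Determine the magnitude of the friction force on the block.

Resolve perpendicular to the incline: N = m g cos θ + P sin θ = 84×9.81×cos 16.3° + 417×sin 16.3° = 908 N.
Parallel to the incline: P cos θ − m g sin θ = 400.2 − 231.3 = 169 N; the friction needed to balance this is 169 N acting down the slope.
The limit of static friction is μ_s N = 499.4 N.
Since 169 N is within the 499.4 N limit, the block stays put and friction is exactly 169 N.

f ≈ 169 N (down the incline)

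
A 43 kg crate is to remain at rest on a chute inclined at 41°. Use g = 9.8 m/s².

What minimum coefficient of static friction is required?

μ_s,min ≈ 0.869

At the slip threshold m g sin θ = μ_s m g cos θ, so μ_s,min = tan θ.
μ_s,min = tan 41° = 0.869.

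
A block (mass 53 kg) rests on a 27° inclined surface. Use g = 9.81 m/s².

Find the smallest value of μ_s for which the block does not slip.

μ_s,min ≈ 0.51

At the slip threshold m g sin θ = μ_s m g cos θ, so μ_s,min = tan θ.
μ_s,min = tan 27° = 0.51.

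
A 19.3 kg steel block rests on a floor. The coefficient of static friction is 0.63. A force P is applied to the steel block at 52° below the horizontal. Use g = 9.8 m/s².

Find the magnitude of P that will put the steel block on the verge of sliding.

N = m g + P sin α (the push presses the steel block into the floor).
At impending slip, P cos α = μ_s N = μ_s (m g + P sin α).
Solving: P (cos α − μ_s sin α) = μ_s m g → P = 0.63×189/(cos 52° − 0.63 sin 52°) = 119/0.1192 = 1000 N.

P ≈ 1000 N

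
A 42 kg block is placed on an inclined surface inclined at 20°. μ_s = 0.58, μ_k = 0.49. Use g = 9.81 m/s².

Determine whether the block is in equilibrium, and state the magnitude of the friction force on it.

f ≈ 141 N

N = m g cos θ = 387 N.
Down-slope weight component: m g sin θ = 141 N.
μ_s N = 225 N.
141 ≤ 225 N, so it stays put; friction = 141 N.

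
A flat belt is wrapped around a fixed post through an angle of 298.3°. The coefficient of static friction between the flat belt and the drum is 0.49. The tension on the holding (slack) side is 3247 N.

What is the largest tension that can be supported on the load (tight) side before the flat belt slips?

At impending slip the capstan equation gives T₂/T₁ = e^{μβ} with β in radians.
β = 298.3° × π/180 = 5.206 rad.
e^{μβ} = e^{0.49×5.206} = 12.82.
T₂ = T₁ · e^{μβ} = 3247 × 12.82 = 41600 N.

T_max ≈ 41600 N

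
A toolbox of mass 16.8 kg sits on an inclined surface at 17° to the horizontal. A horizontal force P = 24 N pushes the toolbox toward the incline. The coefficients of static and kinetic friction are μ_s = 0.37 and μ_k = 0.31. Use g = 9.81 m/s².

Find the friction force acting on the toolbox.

f ≈ 25.2 N (up the incline)

Normal direction: N = m g cos θ + P sin θ = 164.6 N.
Along the incline, the net driving force (taking up-slope positive) is P cos θ − m g sin θ = 22.95 − 48.19 = -25.23 N, so equilibrium requires friction f = 25.23 N (up-slope).
The limit of static friction is μ_s N = 60.91 N.
|f_req| = 25.23 ≤ 60.91 N → the toolbox is in equilibrium; friction equals the required value.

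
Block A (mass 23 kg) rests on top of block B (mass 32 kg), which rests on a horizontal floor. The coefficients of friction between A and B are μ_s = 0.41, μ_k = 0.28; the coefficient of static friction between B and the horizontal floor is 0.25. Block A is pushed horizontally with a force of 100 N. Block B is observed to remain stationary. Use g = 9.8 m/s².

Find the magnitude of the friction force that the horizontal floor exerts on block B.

f ≈ 63.1 N

Normal force at the A–B interface: N₁ = m_A g = 225.4 N.
Maximum static friction on A from B: μ_s N₁ = 0.41×225.4 = 92.41 N.
P = 100 N exceeds that limit, so A slips over B and the interface friction becomes kinetic: f₁ = μ_k N₁ = 0.28×225.4 = 63.1 N.
B experiences an equal 63.1 N forward from A (third law). B is in equilibrium, so the floor supplies f₂ = 63.1 N of static friction (limit μ_s(m_A+m_B)g = 134.8 N, not exceeded).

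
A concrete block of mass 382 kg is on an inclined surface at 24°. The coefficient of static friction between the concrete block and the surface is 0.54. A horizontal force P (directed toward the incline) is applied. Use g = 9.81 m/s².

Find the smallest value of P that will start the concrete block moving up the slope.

At impending motion up the slope, friction acts down-slope at its limit: f = μ_s N.
Perpendicular to the incline: N = m g cos θ + P sin θ.
Along the incline: P cos θ = m g sin θ + μ_s N = m g sin θ + μ_s (m g cos θ + P sin θ).
Solving, P (cos θ − μ_s sin θ) = m g (sin θ + μ_s cos θ), so P = 382×9.81×(sin 24° + 0.54 cos 24°)/(cos 24° − 0.54 sin 24°) = 3750×0.9001/0.6939 = 4860 N.

P ≈ 4860 N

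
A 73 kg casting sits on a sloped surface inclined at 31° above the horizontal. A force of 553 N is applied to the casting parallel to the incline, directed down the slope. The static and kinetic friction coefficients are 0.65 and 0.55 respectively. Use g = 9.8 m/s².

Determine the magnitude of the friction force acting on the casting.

Normal force: N = m g cos θ = 73 × 9.8 × cos 31° = 613.2 N.
Parallel to the incline, ΣF = 0 gives f = m g sin θ + P = 368.5 + 553 = 921.5 N (up-slope positive).
Static friction can supply at most μ_s N = 398.6 N.
|921.5| exceeds 398.6 N, so the casting slips down-slope; friction is kinetic, f = μ_k N = 0.55×613.2 = 337 N.

f ≈ 337 N (up the incline)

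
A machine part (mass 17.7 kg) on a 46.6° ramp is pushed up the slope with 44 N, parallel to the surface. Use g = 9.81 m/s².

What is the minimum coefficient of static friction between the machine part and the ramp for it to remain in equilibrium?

μ_s,min ≈ 0.689

N = m g cos θ = 119.3 N.
Friction must make up the shortfall along the incline: f = m g sin θ − P = 126.2 − 44 = 82.16 N.
At the threshold f = μ_s N, so μ_s,min = 82.16/119.3 = 0.689.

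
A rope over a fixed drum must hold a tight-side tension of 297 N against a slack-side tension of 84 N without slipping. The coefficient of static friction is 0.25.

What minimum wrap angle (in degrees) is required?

β_min ≈ 289°

T₂/T₁ = e^{μβ} → β = ln(T₂/T₁)/μ.
β = ln(297/84)/0.25 = 1.263/0.25 = 5.052 rad.
In degrees: β = 5.052 × 180/π = 289°.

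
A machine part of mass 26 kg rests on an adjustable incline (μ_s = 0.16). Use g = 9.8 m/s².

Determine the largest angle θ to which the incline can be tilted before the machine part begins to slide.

At the slip threshold, m g sin θ = μ_s · m g cos θ, so tan θ = μ_s.
θ_max = arctan(0.16) = 9.09°.

θ_max ≈ 9.09°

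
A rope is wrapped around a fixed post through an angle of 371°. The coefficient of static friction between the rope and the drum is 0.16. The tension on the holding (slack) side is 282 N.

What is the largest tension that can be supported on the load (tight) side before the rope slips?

T_max ≈ 795 N

At impending slip the capstan equation gives T₂/T₁ = e^{μβ} with β in radians.
β = 371° × π/180 = 6.475 rad.
e^{μβ} = e^{0.16×6.475} = 2.818.
T₂ = T₁ · e^{μβ} = 282 × 2.818 = 795 N.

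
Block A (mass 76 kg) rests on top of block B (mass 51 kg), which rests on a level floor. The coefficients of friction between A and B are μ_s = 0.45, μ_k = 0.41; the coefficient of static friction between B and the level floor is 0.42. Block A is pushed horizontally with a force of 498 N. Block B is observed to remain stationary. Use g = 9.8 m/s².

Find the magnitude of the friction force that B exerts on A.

The normal force B exerts on A is simply A's weight, N₁ = 744.8 N.
So the A–B interface can sustain at most μ_s N₁ = 335.2 N of static friction.
P = 498 N exceeds that limit, so A slips over B and the interface friction becomes kinetic: f₁ = μ_k N₁ = 0.41×744.8 = 305 N.
B experiences an equal 305 N forward from A (third law). B is in equilibrium, so the floor supplies f₂ = 305 N of static friction (limit μ_s(m_A+m_B)g = 522.7 N, not exceeded).

f ≈ 305 N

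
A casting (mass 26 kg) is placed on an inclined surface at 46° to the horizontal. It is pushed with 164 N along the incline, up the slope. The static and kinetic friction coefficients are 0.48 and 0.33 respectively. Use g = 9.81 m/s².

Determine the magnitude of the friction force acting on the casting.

The normal reaction is N = m g cos θ = 177.2 N.
Parallel to the incline, ΣF = 0 gives f = m g sin θ − P = 183.5 − 164 = 19.47 N (up-slope positive).
Static friction can supply at most μ_s N = 85.05 N.
Since |19.47| ≤ 85.05 N, no slip — friction simply equals what equilibrium demands.

f ≈ 19.5 N (up the incline)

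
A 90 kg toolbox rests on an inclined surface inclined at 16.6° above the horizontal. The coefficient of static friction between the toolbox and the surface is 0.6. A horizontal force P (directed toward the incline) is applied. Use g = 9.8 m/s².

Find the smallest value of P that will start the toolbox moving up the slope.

P ≈ 965 N

At impending motion up the slope, friction acts down-slope at its limit: f = μ_s N.
Perpendicular to the incline: N = m g cos θ + P sin θ.
Along the incline: P cos θ = m g sin θ + μ_s N = m g sin θ + μ_s (m g cos θ + P sin θ).
Solving, P (cos θ − μ_s sin θ) = m g (sin θ + μ_s cos θ), so P = 90×9.8×(sin 16.6° + 0.6 cos 16.6°)/(cos 16.6° − 0.6 sin 16.6°) = 882×0.8607/0.7869 = 965 N.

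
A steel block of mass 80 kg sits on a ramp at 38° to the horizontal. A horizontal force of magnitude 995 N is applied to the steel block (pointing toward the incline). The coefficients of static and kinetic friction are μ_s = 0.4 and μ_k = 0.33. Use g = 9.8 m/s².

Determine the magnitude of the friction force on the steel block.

Normal direction: N = m g cos θ + P sin θ = 1230 N.
Parallel to the incline: P cos θ − m g sin θ = 784.1 − 482.7 = 301.4 N; the friction needed to balance this is 301.4 N acting down the slope.
The limit of static friction is μ_s N = 492.2 N.
|f_req| = 301.4 ≤ 492.2 N → the steel block is in equilibrium; friction equals the required value.

f ≈ 301 N (down the incline)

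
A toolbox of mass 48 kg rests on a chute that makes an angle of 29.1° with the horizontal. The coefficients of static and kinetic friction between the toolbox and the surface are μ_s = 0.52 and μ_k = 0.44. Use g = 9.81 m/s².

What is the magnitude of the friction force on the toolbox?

Perpendicular to the surface, N = m g cos θ = 48·9.81·cos 29.1° = 411.4 N.
For equilibrium along the incline, friction must balance the weight component: f = m g sin θ = 229 N up the slope.
Maximum static friction available: μ_s N = 0.52 × 411.4 = 213.9 N.
Since |229| > 213.9 N, static friction cannot hold it; the toolbox slides down the incline and kinetic friction applies: f = μ_k N = 0.44 × 411.4 = 181 N.

f ≈ 181 N (up the incline)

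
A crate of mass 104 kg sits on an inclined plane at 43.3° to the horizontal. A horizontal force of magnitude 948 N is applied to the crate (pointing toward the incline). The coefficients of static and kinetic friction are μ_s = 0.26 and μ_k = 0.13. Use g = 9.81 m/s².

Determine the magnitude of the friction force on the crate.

Resolve perpendicular to the incline: N = m g cos θ + P sin θ = 104×9.81×cos 43.3° + 948×sin 43.3° = 1393 N.
Parallel to the incline: P cos θ − m g sin θ = 689.9 − 699.7 = -9.771 N; the friction needed to balance this is 9.771 N acting up the slope.
The limit of static friction is μ_s N = 362.1 N.
Since 9.771 N is within the 362.1 N limit, the crate stays put and friction is exactly 9.77 N.

f ≈ 9.77 N (up the incline)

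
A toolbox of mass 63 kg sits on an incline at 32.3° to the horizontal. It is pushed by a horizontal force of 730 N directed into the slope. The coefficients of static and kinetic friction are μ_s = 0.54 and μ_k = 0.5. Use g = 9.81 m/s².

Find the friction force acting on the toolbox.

f ≈ 287 N (down the incline)

Normal direction: N = m g cos θ + P sin θ = 912.5 N.
Parallel to the incline: P cos θ − m g sin θ = 617 − 330.2 = 286.8 N; the friction needed to balance this is 286.8 N acting down the slope.
The limit of static friction is μ_s N = 492.7 N.
|f_req| = 286.8 ≤ 492.7 N → the toolbox is in equilibrium; friction equals the required value.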